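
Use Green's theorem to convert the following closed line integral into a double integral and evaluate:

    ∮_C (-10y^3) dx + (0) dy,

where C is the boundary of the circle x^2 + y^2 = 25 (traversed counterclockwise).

Green's theorem converts the closed line integral into a double integral over the enclosed region D:

    ∮_C P dx + Q dy = ∬_D (∂Q/∂x - ∂P/∂y) dA.

Here P = -10y^3, Q = 0, so

    ∂Q/∂x = 0,    ∂P/∂y = -30y^2,
    ∂Q/∂x - ∂P/∂y = 30y^2.

D is the region x^2 + y^2 ≤ 25. Evaluating the double integral:

In polar coordinates (x = r cos θ, y = r sin θ, dA = r dr dθ) the integrand becomes 30r^2sin(θ)^2, so

    ∬_D (30y^2) dA = ∫_0^{2π} ∫_0^{5} (30r^2sin(θ)^2) · r dr dθ.

Inner (r from 0 to 5): 9375sin(θ)^2/2.
Outer (θ from 0 to 2π): 9375π/2.

Therefore ∮_C P dx + Q dy = 9375π/2.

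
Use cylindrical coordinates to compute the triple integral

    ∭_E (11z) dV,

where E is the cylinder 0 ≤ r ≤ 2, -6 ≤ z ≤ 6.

In cylindrical coordinates, x = r cos(θ), y = r sin(θ), z = z, and dV = r dr dθ dz.

The integrand becomes 11z, so

    ∭_E (11z) dV = ∫_{0}^{2π} ∫_{0}^{2} ∫_{-6}^{6} (11z) · r dz dr dθ.

Inner (z): 0.
Middle (r from 0 to 2): 0.
Outer (θ): 0.

Therefore the triple integral equals 0.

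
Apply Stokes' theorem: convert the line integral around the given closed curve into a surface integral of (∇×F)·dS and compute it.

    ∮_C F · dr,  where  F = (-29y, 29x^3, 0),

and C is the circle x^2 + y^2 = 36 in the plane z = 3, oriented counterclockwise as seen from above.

Let S be the flat disk x^2 + y^2 ≤ 36 in the plane z = 3, with upward unit normal n̂ = ẑ. By Stokes' theorem,

    ∮_C F · dr = ∬_S (∇ × F) · n̂ dS = ∬_D (curl F)_z dA,

where D is the disk x^2 + y^2 ≤ 36.

Compute the curl of F = (-29y, 29x^3, 0):
    (∇ × F)_x = ∂F_z/∂y - ∂F_y/∂z = 0,
    (∇ × F)_y = ∂F_x/∂z - ∂F_z/∂x = 0,
    (∇ × F)_z = ∂F_y/∂x - ∂F_x/∂y = 87x^2 + 29.

On z = 3, (curl F)_z = 87x^2 + 29.

Convert to polar (x = r cos θ, y = r sin θ, dA = r dr dθ); the integrand becomes 87r^2cos(θ)^2 + 29, so

    ∬_D (curl F)_z dA = ∫_0^{2π} ∫_0^{6} (87r^2cos(θ)^2 + 29) · r dr dθ.

Inner (r from 0 to 6): 28188cos(θ)^2 + 522.
Outer (θ from 0 to 2π): 29232π.

Therefore ∮_C F · dr = 29232π.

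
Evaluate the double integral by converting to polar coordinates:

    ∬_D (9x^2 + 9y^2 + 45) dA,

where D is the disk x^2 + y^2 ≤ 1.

The region D is 0 ≤ r ≤ 1, 0 ≤ θ ≤ 2π in polar coordinates, where x = r cos(θ), y = r sin(θ), and dA = r dr dθ.

Under the substitution, the integrand becomes 9r^2 + 45, so

    ∬_D (9x^2 + 9y^2 + 45) dA = ∫_{0}^{2π} ∫_{0}^{1} (9r^2 + 45) · r dr dθ.

Inner integral (in r): ∫_{0}^{1} (9r^2 + 45) · r dr = 99/4.

Outer integral (in θ): ∫_{0}^{2π} (99/4) dθ = 99π/2.

Therefore ∬_D (9x^2 + 9y^2 + 45) dA = 99π/2.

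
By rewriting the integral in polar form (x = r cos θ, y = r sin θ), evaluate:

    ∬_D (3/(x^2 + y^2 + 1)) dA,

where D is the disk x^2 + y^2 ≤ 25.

The region D is 0 ≤ r ≤ 5, 0 ≤ θ ≤ 2π in polar coordinates, where x = r cos(θ), y = r sin(θ), and dA = r dr dθ.

Under the substitution, the integrand becomes 3/(r^2 + 1), so

    ∬_D (3/(x^2 + y^2 + 1)) dA = ∫_{0}^{2π} ∫_{0}^{5} (3/(r^2 + 1)) · r dr dθ.

Inner integral (in r): ∫_{0}^{5} (3/(r^2 + 1)) · r dr = 3log(26)/2.

Outer integral (in θ): ∫_{0}^{2π} (3log(26)/2) dθ = 3π log(26).

Therefore ∬_D (3/(x^2 + y^2 + 1)) dA = 3π log(26).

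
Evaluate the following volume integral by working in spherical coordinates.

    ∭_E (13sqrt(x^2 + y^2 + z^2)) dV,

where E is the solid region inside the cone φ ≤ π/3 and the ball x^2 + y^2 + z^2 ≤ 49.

In spherical coordinates, x = ρ sin(φ) cos(θ), y = ρ sin(φ) sin(θ), z = ρ cos(φ), and dV = ρ^2 sin(φ) dρ dφ dθ.

The integrand becomes 13ρ, so

    ∭_E (13sqrt(x^2 + y^2 + z^2)) dV = ∫_{0}^{2π} ∫_{0}^{π/3} ∫_{0}^{7} (13ρ) · ρ^2 sin(φ) dρ dφ dθ.

Inner (ρ): 31213sin(φ)/4.
Middle (φ): 31213/8.
Outer (θ): 31213π/4.

Therefore the triple integral equals 31213π/4.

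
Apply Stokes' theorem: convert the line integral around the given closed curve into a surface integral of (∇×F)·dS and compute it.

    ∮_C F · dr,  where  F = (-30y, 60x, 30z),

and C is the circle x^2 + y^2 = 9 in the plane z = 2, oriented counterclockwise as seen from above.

Let S be the flat disk x^2 + y^2 ≤ 9 in the plane z = 2, with upward unit normal n̂ = ẑ. By Stokes' theorem,

    ∮_C F · dr = ∬_S (∇ × F) · n̂ dS = ∬_D (curl F)_z dA,

where D is the disk x^2 + y^2 ≤ 9.

Compute the curl of F = (-30y, 60x, 30z):
    (∇ × F)_x = ∂F_z/∂y - ∂F_y/∂z = 0,
    (∇ × F)_y = ∂F_x/∂z - ∂F_z/∂x = 0,
    (∇ × F)_z = ∂F_y/∂x - ∂F_x/∂y = 90.

On z = 2, (curl F)_z = 90.

Convert to polar (x = r cos θ, y = r sin θ, dA = r dr dθ); the integrand becomes 90, so

    ∬_D (curl F)_z dA = ∫_0^{2π} ∫_0^{3} (90) · r dr dθ.

Inner (r from 0 to 3): 405.
Outer (θ from 0 to 2π): 810π.

Therefore ∮_C F · dr = 810π.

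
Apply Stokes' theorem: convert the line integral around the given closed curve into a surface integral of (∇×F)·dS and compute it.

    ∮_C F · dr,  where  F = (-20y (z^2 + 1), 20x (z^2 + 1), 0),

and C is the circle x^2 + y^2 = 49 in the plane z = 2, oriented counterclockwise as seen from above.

Let S be the flat disk x^2 + y^2 ≤ 49 in the plane z = 2, with upward unit normal n̂ = ẑ. By Stokes' theorem,

    ∮_C F · dr = ∬_S (∇ × F) · n̂ dS = ∬_D (curl F)_z dA,

where D is the disk x^2 + y^2 ≤ 49.

Compute the curl of F = (-20y (z^2 + 1), 20x (z^2 + 1), 0):
    (∇ × F)_x = ∂F_z/∂y - ∂F_y/∂z = -40x z,
    (∇ × F)_y = ∂F_x/∂z - ∂F_z/∂x = -40y z,
    (∇ × F)_z = ∂F_y/∂x - ∂F_x/∂y = 40z^2 + 40.

On z = 2, (curl F)_z = 200.

Convert to polar (x = r cos θ, y = r sin θ, dA = r dr dθ); the integrand becomes 200, so

    ∬_D (curl F)_z dA = ∫_0^{2π} ∫_0^{7} (200) · r dr dθ.

Inner (r from 0 to 7): 4900.
Outer (θ from 0 to 2π): 9800π.

Therefore ∮_C F · dr = 9800π.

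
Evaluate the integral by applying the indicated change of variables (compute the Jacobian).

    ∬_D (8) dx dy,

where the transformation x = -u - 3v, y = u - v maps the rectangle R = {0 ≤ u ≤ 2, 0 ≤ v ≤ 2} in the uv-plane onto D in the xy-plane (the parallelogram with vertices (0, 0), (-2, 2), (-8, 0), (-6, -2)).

Compute the Jacobian determinant of (x, y) with respect to (u, v):

    ∂(x,y)/∂(u,v) = | -1  -3 | = (-1)(-1) - (-3)(1) = 4.
                   | 1  -1 |

Its absolute value is |J| = 4 (the area scaling factor).

Substituting x = -u - 3v, y = u - v into the integrand,

    8 → 8,

so the integral becomes

    ∬_R (8) · |J| du dv = ∫_0^2 ∫_0^2 (32) dv du.

Inner (v): 64.
Outer (u): 128.

Therefore ∬_D (8) dx dy = 128.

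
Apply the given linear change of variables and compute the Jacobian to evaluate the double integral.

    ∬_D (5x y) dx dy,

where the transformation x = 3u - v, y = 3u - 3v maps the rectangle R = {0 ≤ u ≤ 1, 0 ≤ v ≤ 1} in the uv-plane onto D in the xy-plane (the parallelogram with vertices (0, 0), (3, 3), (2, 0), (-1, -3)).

Compute the Jacobian determinant of (x, y) with respect to (u, v):

    ∂(x,y)/∂(u,v) = | 3  -1 | = (3)(-3) - (-1)(3) = -6.
                   | 3  -3 |

Its absolute value is |J| = 6 (the area scaling factor).

Substituting x = 3u - v, y = 3u - 3v into the integrand,

    5x y → 45u^2 - 60u v + 15v^2,

so the integral becomes

    ∬_R (45u^2 - 60u v + 15v^2) · |J| du dv = ∫_0^1 ∫_0^1 (270u^2 - 360u v + 90v^2) dv du.

Inner (v): 270u^2 - 180u + 30.
Outer (u): 30.

Therefore ∬_D (5x y) dx dy = 30.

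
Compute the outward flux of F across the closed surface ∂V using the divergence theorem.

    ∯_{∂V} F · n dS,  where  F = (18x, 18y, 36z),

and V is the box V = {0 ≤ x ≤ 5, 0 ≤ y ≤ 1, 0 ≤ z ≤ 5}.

By the divergence theorem,

    ∯_{∂V} F · n dS = ∭_V (∇ · F) dV.

Compute the divergence:
    ∇ · F = ∂F_x/∂x + ∂F_y/∂y + ∂F_z/∂z = 18 + 18 + 36 = 72.

V is a rectangular box, so dV = dx dy dz with 0 ≤ x ≤ 5, 0 ≤ y ≤ 1, 0 ≤ z ≤ 5.

Integrate (72) over V as an iterated integral:

    ∭_V (∇·F) dV = ∫_0^{5} ∫_0^{1} ∫_0^{5} (72) dz dy dx.

Inner (z from 0 to 5): 360.
Middle (y from 0 to 1): 360.
Outer (x from 0 to 5): 1800.

Therefore ∯_{∂V} F · n dS = 1800.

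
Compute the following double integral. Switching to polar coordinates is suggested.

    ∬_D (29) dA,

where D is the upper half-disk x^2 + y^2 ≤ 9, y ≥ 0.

The region D is 0 ≤ r ≤ 3, 0 ≤ θ ≤ π in polar coordinates, where x = r cos(θ), y = r sin(θ), and dA = r dr dθ.

Under the substitution, the integrand becomes 29, so

    ∬_D (29) dA = ∫_{0}^{π} ∫_{0}^{3} (29) · r dr dθ.

Inner integral (in r): ∫_{0}^{3} (29) · r dr = 261/2.

Outer integral (in θ): ∫_{0}^{π} (261/2) dθ = 261π/2.

Therefore ∬_D (29) dA = 261π/2.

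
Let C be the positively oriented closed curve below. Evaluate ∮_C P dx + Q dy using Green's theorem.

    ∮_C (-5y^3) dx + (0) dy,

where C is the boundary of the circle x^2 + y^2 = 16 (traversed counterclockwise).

Green's theorem converts the closed line integral into a double integral over the enclosed region D:

    ∮_C P dx + Q dy = ∬_D (∂Q/∂x - ∂P/∂y) dA.

Here P = -5y^3, Q = 0, so

    ∂Q/∂x = 0,    ∂P/∂y = -15y^2,
    ∂Q/∂x - ∂P/∂y = 15y^2.

D is the region x^2 + y^2 ≤ 16. Evaluating the double integral:

In polar coordinates (x = r cos θ, y = r sin θ, dA = r dr dθ) the integrand becomes 15r^2sin(θ)^2, so

    ∬_D (15y^2) dA = ∫_0^{2π} ∫_0^{4} (15r^2sin(θ)^2) · r dr dθ.

Inner (r from 0 to 4): 960sin(θ)^2.
Outer (θ from 0 to 2π): 960π.

Therefore ∮_C P dx + Q dy = 960π.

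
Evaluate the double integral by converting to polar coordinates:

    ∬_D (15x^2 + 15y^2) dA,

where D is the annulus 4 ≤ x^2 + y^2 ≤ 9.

The region D is 2 ≤ r ≤ 3, 0 ≤ θ ≤ 2π in polar coordinates, where x = r cos(θ), y = r sin(θ), and dA = r dr dθ.

Under the substitution, the integrand becomes 15r^2, so

    ∬_D (15x^2 + 15y^2) dA = ∫_{0}^{2π} ∫_{2}^{3} (15r^2) · r dr dθ.

Inner integral (in r): ∫_{2}^{3} (15r^2) · r dr = 975/4.

Outer integral (in θ): ∫_{0}^{2π} (975/4) dθ = 975π/2.

Therefore ∬_D (15x^2 + 15y^2) dA = 975π/2.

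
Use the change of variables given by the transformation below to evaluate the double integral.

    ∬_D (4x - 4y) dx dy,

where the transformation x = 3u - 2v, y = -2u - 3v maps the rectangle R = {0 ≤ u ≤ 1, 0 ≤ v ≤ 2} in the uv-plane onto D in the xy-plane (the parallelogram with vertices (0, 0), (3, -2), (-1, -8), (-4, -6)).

Compute the Jacobian determinant of (x, y) with respect to (u, v):

    ∂(x,y)/∂(u,v) = | 3  -2 | = (3)(-3) - (-2)(-2) = -13.
                   | -2  -3 |

Its absolute value is |J| = 13 (the area scaling factor).

Substituting x = 3u - 2v, y = -2u - 3v into the integrand,

    4x - 4y → 20u + 4v,

so the integral becomes

    ∬_R (20u + 4v) · |J| du dv = ∫_0^1 ∫_0^2 (260u + 52v) dv du.

Inner (v): 520u + 104.
Outer (u): 364.

Therefore ∬_D (4x - 4y) dx dy = 364.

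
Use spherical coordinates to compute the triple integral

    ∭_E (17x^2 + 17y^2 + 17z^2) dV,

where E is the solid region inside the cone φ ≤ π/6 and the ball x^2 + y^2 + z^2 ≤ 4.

In spherical coordinates, x = ρ sin(φ) cos(θ), y = ρ sin(φ) sin(θ), z = ρ cos(φ), and dV = ρ^2 sin(φ) dρ dφ dθ.

The integrand becomes 17ρ^2, so

    ∭_E (17x^2 + 17y^2 + 17z^2) dV = ∫_{0}^{2π} ∫_{0}^{π/6} ∫_{0}^{2} (17ρ^2) · ρ^2 sin(φ) dρ dφ dθ.

Inner (ρ): 544sin(φ)/5.
Middle (φ): 544/5 - 272sqrt(3)/5.
Outer (θ): 544π (2 - sqrt(3))/5.

Therefore the triple integral equals 544π (2 - sqrt(3))/5.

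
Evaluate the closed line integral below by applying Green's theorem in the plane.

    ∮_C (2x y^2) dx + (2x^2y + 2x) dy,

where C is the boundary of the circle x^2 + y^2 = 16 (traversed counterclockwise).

Green's theorem converts the closed line integral into a double integral over the enclosed region D:

    ∮_C P dx + Q dy = ∬_D (∂Q/∂x - ∂P/∂y) dA.

Here P = 2x y^2, Q = 2x^2y + 2x, so

    ∂Q/∂x = 4x y + 2,    ∂P/∂y = 4x y,
    ∂Q/∂x - ∂P/∂y = 2.

D is the region x^2 + y^2 ≤ 16. Evaluating the double integral:

In polar coordinates (x = r cos θ, y = r sin θ, dA = r dr dθ) the integrand becomes 2, so

    ∬_D (2) dA = ∫_0^{2π} ∫_0^{4} (2) · r dr dθ.

Inner (r from 0 to 4): 16.
Outer (θ from 0 to 2π): 32π.

Therefore ∮_C P dx + Q dy = 32π.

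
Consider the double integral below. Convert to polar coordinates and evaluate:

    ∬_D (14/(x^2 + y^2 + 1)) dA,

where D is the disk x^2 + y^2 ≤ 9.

The region D is 0 ≤ r ≤ 3, 0 ≤ θ ≤ 2π in polar coordinates, where x = r cos(θ), y = r sin(θ), and dA = r dr dθ.

Under the substitution, the integrand becomes 14/(r^2 + 1), so

    ∬_D (14/(x^2 + y^2 + 1)) dA = ∫_{0}^{2π} ∫_{0}^{3} (14/(r^2 + 1)) · r dr dθ.

Inner integral (in r): ∫_{0}^{3} (14/(r^2 + 1)) · r dr = log(10000000).

Outer integral (in θ): ∫_{0}^{2π} (log(10000000)) dθ = 14π log(10).

Therefore ∬_D (14/(x^2 + y^2 + 1)) dA = 14π log(10).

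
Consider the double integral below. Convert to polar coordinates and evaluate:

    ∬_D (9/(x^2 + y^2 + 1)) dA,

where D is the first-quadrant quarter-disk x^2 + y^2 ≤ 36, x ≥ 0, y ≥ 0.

The region D is 0 ≤ r ≤ 6, 0 ≤ θ ≤ π/2 in polar coordinates, where x = r cos(θ), y = r sin(θ), and dA = r dr dθ.

Under the substitution, the integrand becomes 9/(r^2 + 1), so

    ∬_D (9/(x^2 + y^2 + 1)) dA = ∫_{0}^{π/2} ∫_{0}^{6} (9/(r^2 + 1)) · r dr dθ.

Inner integral (in r): ∫_{0}^{6} (9/(r^2 + 1)) · r dr = 9log(37)/2.

Outer integral (in θ): ∫_{0}^{π/2} (9log(37)/2) dθ = 9π log(37)/4.

Therefore ∬_D (9/(x^2 + y^2 + 1)) dA = 9π log(37)/4.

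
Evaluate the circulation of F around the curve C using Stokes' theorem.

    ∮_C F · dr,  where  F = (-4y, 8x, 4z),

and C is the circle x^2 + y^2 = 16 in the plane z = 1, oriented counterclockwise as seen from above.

Let S be the flat disk x^2 + y^2 ≤ 16 in the plane z = 1, with upward unit normal n̂ = ẑ. By Stokes' theorem,

    ∮_C F · dr = ∬_S (∇ × F) · n̂ dS = ∬_D (curl F)_z dA,

where D is the disk x^2 + y^2 ≤ 16.

Compute the curl of F = (-4y, 8x, 4z):
    (∇ × F)_x = ∂F_z/∂y - ∂F_y/∂z = 0,
    (∇ × F)_y = ∂F_x/∂z - ∂F_z/∂x = 0,
    (∇ × F)_z = ∂F_y/∂x - ∂F_x/∂y = 12.

On z = 1, (curl F)_z = 12.

Convert to polar (x = r cos θ, y = r sin θ, dA = r dr dθ); the integrand becomes 12, so

    ∬_D (curl F)_z dA = ∫_0^{2π} ∫_0^{4} (12) · r dr dθ.

Inner (r from 0 to 4): 96.
Outer (θ from 0 to 2π): 192π.

Therefore ∮_C F · dr = 192π.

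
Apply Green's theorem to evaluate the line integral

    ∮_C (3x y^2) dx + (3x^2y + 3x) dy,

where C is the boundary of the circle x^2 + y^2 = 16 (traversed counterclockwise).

Green's theorem converts the closed line integral into a double integral over the enclosed region D:

    ∮_C P dx + Q dy = ∬_D (∂Q/∂x - ∂P/∂y) dA.

Here P = 3x y^2, Q = 3x^2y + 3x, so

    ∂Q/∂x = 6x y + 3,    ∂P/∂y = 6x y,
    ∂Q/∂x - ∂P/∂y = 3.

D is the region x^2 + y^2 ≤ 16. Evaluating the double integral:

In polar coordinates (x = r cos θ, y = r sin θ, dA = r dr dθ) the integrand becomes 3, so

    ∬_D (3) dA = ∫_0^{2π} ∫_0^{4} (3) · r dr dθ.

Inner (r from 0 to 4): 24.
Outer (θ from 0 to 2π): 48π.

Therefore ∮_C P dx + Q dy = 48π.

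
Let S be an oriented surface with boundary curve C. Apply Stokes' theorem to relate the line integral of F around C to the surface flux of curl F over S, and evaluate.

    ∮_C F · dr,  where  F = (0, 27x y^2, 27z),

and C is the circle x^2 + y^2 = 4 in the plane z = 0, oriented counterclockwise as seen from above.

Let S be the flat disk x^2 + y^2 ≤ 4 in the plane z = 0, with upward unit normal n̂ = ẑ. By Stokes' theorem,

    ∮_C F · dr = ∬_S (∇ × F) · n̂ dS = ∬_D (curl F)_z dA,

where D is the disk x^2 + y^2 ≤ 4.

Compute the curl of F = (0, 27x y^2, 27z):
    (∇ × F)_x = ∂F_z/∂y - ∂F_y/∂z = 0,
    (∇ × F)_y = ∂F_x/∂z - ∂F_z/∂x = 0,
    (∇ × F)_z = ∂F_y/∂x - ∂F_x/∂y = 27y^2.

On z = 0, (curl F)_z = 27y^2.

Convert to polar (x = r cos θ, y = r sin θ, dA = r dr dθ); the integrand becomes 27r^2sin(θ)^2, so

    ∬_D (curl F)_z dA = ∫_0^{2π} ∫_0^{2} (27r^2sin(θ)^2) · r dr dθ.

Inner (r from 0 to 2): 108sin(θ)^2.
Outer (θ from 0 to 2π): 108π.

Therefore ∮_C F · dr = 108π.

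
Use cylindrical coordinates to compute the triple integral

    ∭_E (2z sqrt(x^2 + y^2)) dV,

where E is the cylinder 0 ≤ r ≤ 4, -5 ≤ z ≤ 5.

In cylindrical coordinates, x = r cos(θ), y = r sin(θ), z = z, and dV = r dr dθ dz.

The integrand becomes 2r z, so

    ∭_E (2z sqrt(x^2 + y^2)) dV = ∫_{0}^{2π} ∫_{0}^{4} ∫_{-5}^{5} (2r z) · r dz dr dθ.

Inner (z): 0.
Middle (r from 0 to 4): 0.
Outer (θ): 0.

Therefore the triple integral equals 0.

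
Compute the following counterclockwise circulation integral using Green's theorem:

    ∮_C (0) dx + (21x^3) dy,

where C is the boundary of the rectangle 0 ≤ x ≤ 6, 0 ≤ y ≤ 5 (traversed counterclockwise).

Green's theorem converts the closed line integral into a double integral over the enclosed region D:

    ∮_C P dx + Q dy = ∬_D (∂Q/∂x - ∂P/∂y) dA.

Here P = 0, Q = 21x^3, so

    ∂Q/∂x = 63x^2,    ∂P/∂y = 0,
    ∂Q/∂x - ∂P/∂y = 63x^2.

D is the region 0 ≤ x ≤ 6, 0 ≤ y ≤ 5. Evaluating the double integral:

    ∬_D (63x^2) dA = ∫_0^{6} ∫_0^{5} (63x^2) dy dx.

Inner (y from 0 to 5): 315x^2.
Outer (x from 0 to 6): 22680.

Therefore ∮_C P dx + Q dy = 22680.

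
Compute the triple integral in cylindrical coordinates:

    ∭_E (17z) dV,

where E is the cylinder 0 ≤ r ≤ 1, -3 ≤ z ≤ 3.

In cylindrical coordinates, x = r cos(θ), y = r sin(θ), z = z, and dV = r dr dθ dz.

The integrand becomes 17z, so

    ∭_E (17z) dV = ∫_{0}^{2π} ∫_{0}^{1} ∫_{-3}^{3} (17z) · r dz dr dθ.

Inner (z): 0.
Middle (r from 0 to 1): 0.
Outer (θ): 0.

Therefore the triple integral equals 0.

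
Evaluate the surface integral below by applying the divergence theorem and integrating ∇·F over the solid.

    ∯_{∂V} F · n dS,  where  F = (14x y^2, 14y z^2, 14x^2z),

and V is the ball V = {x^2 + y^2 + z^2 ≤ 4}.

By the divergence theorem,

    ∯_{∂V} F · n dS = ∭_V (∇ · F) dV.

Compute the divergence:
    ∇ · F = ∂F_x/∂x + ∂F_y/∂y + ∂F_z/∂z = 14y^2 + 14z^2 + 14x^2 = 14x^2 + 14y^2 + 14z^2.

In spherical coordinates, x = ρ sin(φ) cos(θ), y = ρ sin(φ) sin(θ), z = ρ cos(φ), dV = ρ^2 sin(φ) dρ dφ dθ, with 0 ≤ ρ ≤ 2, 0 ≤ φ ≤ π, 0 ≤ θ ≤ 2π.

The integrand, after substitution and multiplying by the volume element, becomes (14ρ^2) · ρ^2 sin(φ), so

    ∭_V (∇·F) dV = ∫_0^{2π} ∫_0^{π} ∫_0^{2} (14ρ^2) · ρ^2 sin(φ) dρ dφ dθ.

Inner (ρ from 0 to 2): 448sin(φ)/5.
Middle (φ from 0 to π): 896/5.
Outer (θ from 0 to 2π): 1792π/5.

Therefore ∯_{∂V} F · n dS = 1792π/5.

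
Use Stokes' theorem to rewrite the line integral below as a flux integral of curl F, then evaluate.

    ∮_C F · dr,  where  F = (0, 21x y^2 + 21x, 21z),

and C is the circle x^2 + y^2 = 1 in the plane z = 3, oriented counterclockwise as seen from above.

Let S be the flat disk x^2 + y^2 ≤ 1 in the plane z = 3, with upward unit normal n̂ = ẑ. By Stokes' theorem,

    ∮_C F · dr = ∬_S (∇ × F) · n̂ dS = ∬_D (curl F)_z dA,

where D is the disk x^2 + y^2 ≤ 1.

Compute the curl of F = (0, 21x y^2 + 21x, 21z):
    (∇ × F)_x = ∂F_z/∂y - ∂F_y/∂z = 0,
    (∇ × F)_y = ∂F_x/∂z - ∂F_z/∂x = 0,
    (∇ × F)_z = ∂F_y/∂x - ∂F_x/∂y = 21y^2 + 21.

On z = 3, (curl F)_z = 21y^2 + 21.

Convert to polar (x = r cos θ, y = r sin θ, dA = r dr dθ); the integrand becomes 21r^2sin(θ)^2 + 21, so

    ∬_D (curl F)_z dA = ∫_0^{2π} ∫_0^{1} (21r^2sin(θ)^2 + 21) · r dr dθ.

Inner (r from 0 to 1): 21sin(θ)^2/4 + 21/2.
Outer (θ from 0 to 2π): 105π/4.

Therefore ∮_C F · dr = 105π/4.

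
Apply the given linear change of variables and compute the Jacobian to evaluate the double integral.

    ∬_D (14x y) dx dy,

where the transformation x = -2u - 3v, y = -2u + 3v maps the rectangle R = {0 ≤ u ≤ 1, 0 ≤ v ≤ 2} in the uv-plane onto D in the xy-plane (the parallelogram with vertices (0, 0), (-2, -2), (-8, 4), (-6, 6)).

Compute the Jacobian determinant of (x, y) with respect to (u, v):

    ∂(x,y)/∂(u,v) = | -2  -3 | = (-2)(3) - (-3)(-2) = -12.
                   | -2  3 |

Its absolute value is |J| = 12 (the area scaling factor).

Substituting x = -2u - 3v, y = -2u + 3v into the integrand,

    14x y → 56u^2 - 126v^2,

so the integral becomes

    ∬_R (56u^2 - 126v^2) · |J| du dv = ∫_0^1 ∫_0^2 (672u^2 - 1512v^2) dv du.

Inner (v): 1344u^2 - 4032.
Outer (u): -3584.

Therefore ∬_D (14x y) dx dy = -3584.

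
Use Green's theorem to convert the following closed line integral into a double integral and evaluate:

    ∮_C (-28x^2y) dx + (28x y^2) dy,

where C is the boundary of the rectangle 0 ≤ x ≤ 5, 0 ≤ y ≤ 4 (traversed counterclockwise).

Green's theorem converts the closed line integral into a double integral over the enclosed region D:

    ∮_C P dx + Q dy = ∬_D (∂Q/∂x - ∂P/∂y) dA.

Here P = -28x^2y, Q = 28x y^2, so

    ∂Q/∂x = 28y^2,    ∂P/∂y = -28x^2,
    ∂Q/∂x - ∂P/∂y = 28x^2 + 28y^2.

D is the region 0 ≤ x ≤ 5, 0 ≤ y ≤ 4. Evaluating the double integral:

    ∬_D (28x^2 + 28y^2) dA = ∫_0^{5} ∫_0^{4} (28x^2 + 28y^2) dy dx.

Inner (y from 0 to 4): 112x^2 + 1792/3.
Outer (x from 0 to 5): 22960/3.

Therefore ∮_C P dx + Q dy = 22960/3.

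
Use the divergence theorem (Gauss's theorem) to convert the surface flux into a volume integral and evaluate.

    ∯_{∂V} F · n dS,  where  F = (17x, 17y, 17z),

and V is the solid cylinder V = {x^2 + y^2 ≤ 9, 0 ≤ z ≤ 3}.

By the divergence theorem,

    ∯_{∂V} F · n dS = ∭_V (∇ · F) dV.

Compute the divergence:
    ∇ · F = ∂F_x/∂x + ∂F_y/∂y + ∂F_z/∂z = 17 + 17 + 17 = 51.

In cylindrical coordinates, x = r cos(θ), y = r sin(θ), z = z, dV = r dr dθ dz, with 0 ≤ r ≤ 3, 0 ≤ θ ≤ 2π, 0 ≤ z ≤ 3.

The integrand, after substitution and multiplying by the volume element, becomes (51) · r, so

    ∭_V (∇·F) dV = ∫_0^{2π} ∫_0^{3} ∫_0^{3} (51) · r dz dr dθ.

Inner (z from 0 to 3): 153r.
Middle (r from 0 to 3): 1377/2.
Outer (θ from 0 to 2π): 1377π.

Therefore ∯_{∂V} F · n dS = 1377π.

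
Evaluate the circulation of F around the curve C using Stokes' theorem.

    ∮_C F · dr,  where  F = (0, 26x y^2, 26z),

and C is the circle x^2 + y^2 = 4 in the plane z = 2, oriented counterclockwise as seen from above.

Let S be the flat disk x^2 + y^2 ≤ 4 in the plane z = 2, with upward unit normal n̂ = ẑ. By Stokes' theorem,

    ∮_C F · dr = ∬_S (∇ × F) · n̂ dS = ∬_D (curl F)_z dA,

where D is the disk x^2 + y^2 ≤ 4.

Compute the curl of F = (0, 26x y^2, 26z):
    (∇ × F)_x = ∂F_z/∂y - ∂F_y/∂z = 0,
    (∇ × F)_y = ∂F_x/∂z - ∂F_z/∂x = 0,
    (∇ × F)_z = ∂F_y/∂x - ∂F_x/∂y = 26y^2.

On z = 2, (curl F)_z = 26y^2.

Convert to polar (x = r cos θ, y = r sin θ, dA = r dr dθ); the integrand becomes 26r^2sin(θ)^2, so

    ∬_D (curl F)_z dA = ∫_0^{2π} ∫_0^{2} (26r^2sin(θ)^2) · r dr dθ.

Inner (r from 0 to 2): 104sin(θ)^2.
Outer (θ from 0 to 2π): 104π.

Therefore ∮_C F · dr = 104π.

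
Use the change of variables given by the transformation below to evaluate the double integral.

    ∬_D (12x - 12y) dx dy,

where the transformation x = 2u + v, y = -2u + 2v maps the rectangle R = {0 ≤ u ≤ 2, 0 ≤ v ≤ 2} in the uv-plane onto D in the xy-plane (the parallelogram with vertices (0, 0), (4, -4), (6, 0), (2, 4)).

Compute the Jacobian determinant of (x, y) with respect to (u, v):

    ∂(x,y)/∂(u,v) = | 2  1 | = (2)(2) - (1)(-2) = 6.
                   | -2  2 |

Its absolute value is |J| = 6 (the area scaling factor).

Substituting x = 2u + v, y = -2u + 2v into the integrand,

    12x - 12y → 48u - 12v,

so the integral becomes

    ∬_R (48u - 12v) · |J| du dv = ∫_0^2 ∫_0^2 (288u - 72v) dv du.

Inner (v): 576u - 144.
Outer (u): 864.

Therefore ∬_D (12x - 12y) dx dy = 864.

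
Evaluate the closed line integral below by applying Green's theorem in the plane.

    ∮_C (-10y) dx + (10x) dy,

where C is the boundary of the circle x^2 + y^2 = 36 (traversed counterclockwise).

Green's theorem converts the closed line integral into a double integral over the enclosed region D:

    ∮_C P dx + Q dy = ∬_D (∂Q/∂x - ∂P/∂y) dA.

Here P = -10y, Q = 10x, so

    ∂Q/∂x = 10,    ∂P/∂y = -10,
    ∂Q/∂x - ∂P/∂y = 20.

D is the region x^2 + y^2 ≤ 36. Evaluating the double integral:

In polar coordinates (x = r cos θ, y = r sin θ, dA = r dr dθ) the integrand becomes 20, so

    ∬_D (20) dA = ∫_0^{2π} ∫_0^{6} (20) · r dr dθ.

Inner (r from 0 to 6): 360.
Outer (θ from 0 to 2π): 720π.

Therefore ∮_C P dx + Q dy = 720π.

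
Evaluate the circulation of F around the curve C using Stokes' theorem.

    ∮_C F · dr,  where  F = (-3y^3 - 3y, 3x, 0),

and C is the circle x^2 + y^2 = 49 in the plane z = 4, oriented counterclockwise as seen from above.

Let S be the flat disk x^2 + y^2 ≤ 49 in the plane z = 4, with upward unit normal n̂ = ẑ. By Stokes' theorem,

    ∮_C F · dr = ∬_S (∇ × F) · n̂ dS = ∬_D (curl F)_z dA,

where D is the disk x^2 + y^2 ≤ 49.

Compute the curl of F = (-3y^3 - 3y, 3x, 0):
    (∇ × F)_x = ∂F_z/∂y - ∂F_y/∂z = 0,
    (∇ × F)_y = ∂F_x/∂z - ∂F_z/∂x = 0,
    (∇ × F)_z = ∂F_y/∂x - ∂F_x/∂y = 9y^2 + 6.

On z = 4, (curl F)_z = 9y^2 + 6.

Convert to polar (x = r cos θ, y = r sin θ, dA = r dr dθ); the integrand becomes 9r^2sin(θ)^2 + 6, so

    ∬_D (curl F)_z dA = ∫_0^{2π} ∫_0^{7} (9r^2sin(θ)^2 + 6) · r dr dθ.

Inner (r from 0 to 7): 21609sin(θ)^2/4 + 147.
Outer (θ from 0 to 2π): 22785π/4.

Therefore ∮_C F · dr = 22785π/4.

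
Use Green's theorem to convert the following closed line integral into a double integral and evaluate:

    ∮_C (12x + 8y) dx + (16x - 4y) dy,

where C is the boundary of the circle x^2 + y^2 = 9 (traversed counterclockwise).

Green's theorem converts the closed line integral into a double integral over the enclosed region D:

    ∮_C P dx + Q dy = ∬_D (∂Q/∂x - ∂P/∂y) dA.

Here P = 12x + 8y, Q = 16x - 4y, so

    ∂Q/∂x = 16,    ∂P/∂y = 8,
    ∂Q/∂x - ∂P/∂y = 8.

D is the region x^2 + y^2 ≤ 9. Evaluating the double integral:

In polar coordinates (x = r cos θ, y = r sin θ, dA = r dr dθ) the integrand becomes 8, so

    ∬_D (8) dA = ∫_0^{2π} ∫_0^{3} (8) · r dr dθ.

Inner (r from 0 to 3): 36.
Outer (θ from 0 to 2π): 72π.

Therefore ∮_C P dx + Q dy = 72π.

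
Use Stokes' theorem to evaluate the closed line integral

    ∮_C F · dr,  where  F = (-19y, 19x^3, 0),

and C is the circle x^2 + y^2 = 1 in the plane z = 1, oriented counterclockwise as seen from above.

Let S be the flat disk x^2 + y^2 ≤ 1 in the plane z = 1, with upward unit normal n̂ = ẑ. By Stokes' theorem,

    ∮_C F · dr = ∬_S (∇ × F) · n̂ dS = ∬_D (curl F)_z dA,

where D is the disk x^2 + y^2 ≤ 1.

Compute the curl of F = (-19y, 19x^3, 0):
    (∇ × F)_x = ∂F_z/∂y - ∂F_y/∂z = 0,
    (∇ × F)_y = ∂F_x/∂z - ∂F_z/∂x = 0,
    (∇ × F)_z = ∂F_y/∂x - ∂F_x/∂y = 57x^2 + 19.

On z = 1, (curl F)_z = 57x^2 + 19.

Convert to polar (x = r cos θ, y = r sin θ, dA = r dr dθ); the integrand becomes 57r^2cos(θ)^2 + 19, so

    ∬_D (curl F)_z dA = ∫_0^{2π} ∫_0^{1} (57r^2cos(θ)^2 + 19) · r dr dθ.

Inner (r from 0 to 1): 57cos(θ)^2/4 + 19/2.
Outer (θ from 0 to 2π): 133π/4.

Therefore ∮_C F · dr = 133π/4.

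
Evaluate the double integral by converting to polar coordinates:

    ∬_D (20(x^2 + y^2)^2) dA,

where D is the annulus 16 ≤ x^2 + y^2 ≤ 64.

The region D is 4 ≤ r ≤ 8, 0 ≤ θ ≤ 2π in polar coordinates, where x = r cos(θ), y = r sin(θ), and dA = r dr dθ.

Under the substitution, the integrand becomes 20r^4, so

    ∬_D (20(x^2 + y^2)^2) dA = ∫_{0}^{2π} ∫_{4}^{8} (20r^4) · r dr dθ.

Inner integral (in r): ∫_{4}^{8} (20r^4) · r dr = 860160.

Outer integral (in θ): ∫_{0}^{2π} (860160) dθ = 1720320π.

Therefore ∬_D (20(x^2 + y^2)^2) dA = 1720320π.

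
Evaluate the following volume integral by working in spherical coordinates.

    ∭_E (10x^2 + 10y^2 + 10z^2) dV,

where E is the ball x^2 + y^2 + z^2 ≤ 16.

In spherical coordinates, x = ρ sin(φ) cos(θ), y = ρ sin(φ) sin(θ), z = ρ cos(φ), and dV = ρ^2 sin(φ) dρ dφ dθ.

The integrand becomes 10ρ^2, so

    ∭_E (10x^2 + 10y^2 + 10z^2) dV = ∫_{0}^{2π} ∫_{0}^{π} ∫_{0}^{4} (10ρ^2) · ρ^2 sin(φ) dρ dφ dθ.

Inner (ρ): 2048sin(φ).
Middle (φ): 4096.
Outer (θ): 8192π.

Therefore the triple integral equals 8192π.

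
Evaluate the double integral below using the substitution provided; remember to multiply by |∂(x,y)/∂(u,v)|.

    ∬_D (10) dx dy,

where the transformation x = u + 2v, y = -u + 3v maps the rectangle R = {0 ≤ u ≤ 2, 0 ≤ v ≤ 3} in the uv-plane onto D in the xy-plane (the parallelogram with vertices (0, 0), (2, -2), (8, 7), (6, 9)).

Compute the Jacobian determinant of (x, y) with respect to (u, v):

    ∂(x,y)/∂(u,v) = | 1  2 | = (1)(3) - (2)(-1) = 5.
                   | -1  3 |

Its absolute value is |J| = 5 (the area scaling factor).

Substituting x = u + 2v, y = -u + 3v into the integrand,

    10 → 10,

so the integral becomes

    ∬_R (10) · |J| du dv = ∫_0^2 ∫_0^3 (50) dv du.

Inner (v): 150.
Outer (u): 300.

Therefore ∬_D (10) dx dy = 300.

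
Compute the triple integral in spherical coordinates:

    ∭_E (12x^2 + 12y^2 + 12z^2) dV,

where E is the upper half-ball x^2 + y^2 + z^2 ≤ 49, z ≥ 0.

In spherical coordinates, x = ρ sin(φ) cos(θ), y = ρ sin(φ) sin(θ), z = ρ cos(φ), and dV = ρ^2 sin(φ) dρ dφ dθ.

The integrand becomes 12ρ^2, so

    ∭_E (12x^2 + 12y^2 + 12z^2) dV = ∫_{0}^{2π} ∫_{0}^{π/2} ∫_{0}^{7} (12ρ^2) · ρ^2 sin(φ) dρ dφ dθ.

Inner (ρ): 201684sin(φ)/5.
Middle (φ): 201684/5.
Outer (θ): 403368π/5.

Therefore the triple integral equals 403368π/5.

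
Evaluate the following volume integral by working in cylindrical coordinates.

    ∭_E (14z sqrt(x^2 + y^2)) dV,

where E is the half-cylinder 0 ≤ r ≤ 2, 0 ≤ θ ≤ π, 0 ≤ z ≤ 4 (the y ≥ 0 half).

In cylindrical coordinates, x = r cos(θ), y = r sin(θ), z = z, and dV = r dr dθ dz.

The integrand becomes 14r z, so

    ∭_E (14z sqrt(x^2 + y^2)) dV = ∫_{0}^{π} ∫_{0}^{2} ∫_{0}^{4} (14r z) · r dz dr dθ.

Inner (z): 112r^2.
Middle (r from 0 to 2): 896/3.
Outer (θ): 896π/3.

Therefore the triple integral equals 896π/3.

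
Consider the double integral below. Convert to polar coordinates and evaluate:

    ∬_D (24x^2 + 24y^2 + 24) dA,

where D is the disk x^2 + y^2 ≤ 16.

The region D is 0 ≤ r ≤ 4, 0 ≤ θ ≤ 2π in polar coordinates, where x = r cos(θ), y = r sin(θ), and dA = r dr dθ.

Under the substitution, the integrand becomes 24r^2 + 24, so

    ∬_D (24x^2 + 24y^2 + 24) dA = ∫_{0}^{2π} ∫_{0}^{4} (24r^2 + 24) · r dr dθ.

Inner integral (in r): ∫_{0}^{4} (24r^2 + 24) · r dr = 1728.

Outer integral (in θ): ∫_{0}^{2π} (1728) dθ = 3456π.

Therefore ∬_D (24x^2 + 24y^2 + 24) dA = 3456π.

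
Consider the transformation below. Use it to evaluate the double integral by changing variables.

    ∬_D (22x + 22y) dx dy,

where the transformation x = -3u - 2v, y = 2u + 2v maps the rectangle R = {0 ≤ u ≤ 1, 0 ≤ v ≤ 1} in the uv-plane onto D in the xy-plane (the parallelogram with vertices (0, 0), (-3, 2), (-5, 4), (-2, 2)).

Compute the Jacobian determinant of (x, y) with respect to (u, v):

    ∂(x,y)/∂(u,v) = | -3  -2 | = (-3)(2) - (-2)(2) = -2.
                   | 2  2 |

Its absolute value is |J| = 2 (the area scaling factor).

Substituting x = -3u - 2v, y = 2u + 2v into the integrand,

    22x + 22y → -22u,

so the integral becomes

    ∬_R (-22u) · |J| du dv = ∫_0^1 ∫_0^1 (-44u) dv du.

Inner (v): -44u.
Outer (u): -22.

Therefore ∬_D (22x + 22y) dx dy = -22.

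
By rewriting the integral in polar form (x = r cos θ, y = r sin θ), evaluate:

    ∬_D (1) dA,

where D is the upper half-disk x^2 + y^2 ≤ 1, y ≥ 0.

The region D is 0 ≤ r ≤ 1, 0 ≤ θ ≤ π in polar coordinates, where x = r cos(θ), y = r sin(θ), and dA = r dr dθ.

Under the substitution, the integrand becomes 1, so

    ∬_D (1) dA = ∫_{0}^{π} ∫_{0}^{1} (1) · r dr dθ.

Inner integral (in r): ∫_{0}^{1} (1) · r dr = 1/2.

Outer integral (in θ): ∫_{0}^{π} (1/2) dθ = π/2.

Therefore ∬_D (1) dA = π/2.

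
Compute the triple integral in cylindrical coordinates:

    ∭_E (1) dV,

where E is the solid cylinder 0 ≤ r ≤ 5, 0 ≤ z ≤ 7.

In cylindrical coordinates, x = r cos(θ), y = r sin(θ), z = z, and dV = r dr dθ dz.

The integrand becomes 1, so

    ∭_E (1) dV = ∫_{0}^{2π} ∫_{0}^{5} ∫_{0}^{7} (1) · r dz dr dθ.

Inner (z): 7r.
Middle (r from 0 to 5): 175/2.
Outer (θ): 175π.

Therefore the triple integral equals 175π.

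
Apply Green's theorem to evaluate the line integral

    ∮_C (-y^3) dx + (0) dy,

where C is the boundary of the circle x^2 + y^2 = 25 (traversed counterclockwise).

Green's theorem converts the closed line integral into a double integral over the enclosed region D:

    ∮_C P dx + Q dy = ∬_D (∂Q/∂x - ∂P/∂y) dA.

Here P = -y^3, Q = 0, so

    ∂Q/∂x = 0,    ∂P/∂y = -3y^2,
    ∂Q/∂x - ∂P/∂y = 3y^2.

D is the region x^2 + y^2 ≤ 25. Evaluating the double integral:

In polar coordinates (x = r cos θ, y = r sin θ, dA = r dr dθ) the integrand becomes 3r^2sin(θ)^2, so

    ∬_D (3y^2) dA = ∫_0^{2π} ∫_0^{5} (3r^2sin(θ)^2) · r dr dθ.

Inner (r from 0 to 5): 1875sin(θ)^2/4.
Outer (θ from 0 to 2π): 1875π/4.

Therefore ∮_C P dx + Q dy = 1875π/4.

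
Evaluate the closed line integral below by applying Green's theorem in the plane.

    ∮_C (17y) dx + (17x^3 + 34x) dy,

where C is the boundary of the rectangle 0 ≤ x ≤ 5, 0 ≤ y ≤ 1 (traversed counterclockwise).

Green's theorem converts the closed line integral into a double integral over the enclosed region D:

    ∮_C P dx + Q dy = ∬_D (∂Q/∂x - ∂P/∂y) dA.

Here P = 17y, Q = 17x^3 + 34x, so

    ∂Q/∂x = 51x^2 + 34,    ∂P/∂y = 17,
    ∂Q/∂x - ∂P/∂y = 51x^2 + 17.

D is the region 0 ≤ x ≤ 5, 0 ≤ y ≤ 1. Evaluating the double integral:

    ∬_D (51x^2 + 17) dA = ∫_0^{5} ∫_0^{1} (51x^2 + 17) dy dx.

Inner (y from 0 to 1): 51x^2 + 17.
Outer (x from 0 to 5): 2210.

Therefore ∮_C P dx + Q dy = 2210.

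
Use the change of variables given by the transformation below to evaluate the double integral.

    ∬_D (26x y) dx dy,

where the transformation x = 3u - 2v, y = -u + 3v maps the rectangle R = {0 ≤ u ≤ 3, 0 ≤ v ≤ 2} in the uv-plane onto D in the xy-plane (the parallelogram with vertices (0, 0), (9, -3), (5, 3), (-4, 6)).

Compute the Jacobian determinant of (x, y) with respect to (u, v):

    ∂(x,y)/∂(u,v) = | 3  -2 | = (3)(3) - (-2)(-1) = 7.
                   | -1  3 |

Its absolute value is |J| = 7 (the area scaling factor).

Substituting x = 3u - 2v, y = -u + 3v into the integrand,

    26x y → -78u^2 + 286u v - 156v^2,

so the integral becomes

    ∬_R (-78u^2 + 286u v - 156v^2) · |J| du dv = ∫_0^3 ∫_0^2 (-546u^2 + 2002u v - 1092v^2) dv du.

Inner (v): -1092u^2 + 4004u - 2912.
Outer (u): -546.

Therefore ∬_D (26x y) dx dy = -546.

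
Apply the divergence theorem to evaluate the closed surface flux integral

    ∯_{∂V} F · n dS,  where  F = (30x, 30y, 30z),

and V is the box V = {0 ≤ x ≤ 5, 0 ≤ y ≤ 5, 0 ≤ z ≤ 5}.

By the divergence theorem,

    ∯_{∂V} F · n dS = ∭_V (∇ · F) dV.

Compute the divergence:
    ∇ · F = ∂F_x/∂x + ∂F_y/∂y + ∂F_z/∂z = 30 + 30 + 30 = 90.

V is a rectangular box, so dV = dx dy dz with 0 ≤ x ≤ 5, 0 ≤ y ≤ 5, 0 ≤ z ≤ 5.

Integrate (90) over V as an iterated integral:

    ∭_V (∇·F) dV = ∫_0^{5} ∫_0^{5} ∫_0^{5} (90) dz dy dx.

Inner (z from 0 to 5): 450.
Middle (y from 0 to 5): 2250.
Outer (x from 0 to 5): 11250.

Therefore ∯_{∂V} F · n dS = 11250.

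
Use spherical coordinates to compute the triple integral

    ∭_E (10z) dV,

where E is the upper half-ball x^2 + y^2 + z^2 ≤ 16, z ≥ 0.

In spherical coordinates, x = ρ sin(φ) cos(θ), y = ρ sin(φ) sin(θ), z = ρ cos(φ), and dV = ρ^2 sin(φ) dρ dφ dθ.

The integrand becomes 10ρ cos(φ), so

    ∭_E (10z) dV = ∫_{0}^{2π} ∫_{0}^{π/2} ∫_{0}^{4} (10ρ cos(φ)) · ρ^2 sin(φ) dρ dφ dθ.

Inner (ρ): 320sin(2φ).
Middle (φ): 320.
Outer (θ): 640π.

Therefore the triple integral equals 640π.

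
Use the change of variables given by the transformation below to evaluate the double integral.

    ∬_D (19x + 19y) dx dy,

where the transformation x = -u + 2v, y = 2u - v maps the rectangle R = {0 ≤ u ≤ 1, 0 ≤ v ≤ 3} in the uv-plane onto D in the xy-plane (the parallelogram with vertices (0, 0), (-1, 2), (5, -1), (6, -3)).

Compute the Jacobian determinant of (x, y) with respect to (u, v):

    ∂(x,y)/∂(u,v) = | -1  2 | = (-1)(-1) - (2)(2) = -3.
                   | 2  -1 |

Its absolute value is |J| = 3 (the area scaling factor).

Substituting x = -u + 2v, y = 2u - v into the integrand,

    19x + 19y → 19u + 19v,

so the integral becomes

    ∬_R (19u + 19v) · |J| du dv = ∫_0^1 ∫_0^3 (57u + 57v) dv du.

Inner (v): 171u + 513/2.
Outer (u): 342.

Therefore ∬_D (19x + 19y) dx dy = 342.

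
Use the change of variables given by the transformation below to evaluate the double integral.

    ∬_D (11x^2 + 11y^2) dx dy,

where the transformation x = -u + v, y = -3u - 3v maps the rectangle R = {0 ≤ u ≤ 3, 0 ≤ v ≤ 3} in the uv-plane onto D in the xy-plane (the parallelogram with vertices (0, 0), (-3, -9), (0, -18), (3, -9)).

Compute the Jacobian determinant of (x, y) with respect to (u, v):

    ∂(x,y)/∂(u,v) = | -1  1 | = (-1)(-3) - (1)(-3) = 6.
                   | -3  -3 |

Its absolute value is |J| = 6 (the area scaling factor).

Substituting x = -u + v, y = -3u - 3v into the integrand,

    11x^2 + 11y^2 → 110u^2 + 176u v + 110v^2,

so the integral becomes

    ∬_R (110u^2 + 176u v + 110v^2) · |J| du dv = ∫_0^3 ∫_0^3 (660u^2 + 1056u v + 660v^2) dv du.

Inner (v): 1980u^2 + 4752u + 5940.
Outer (u): 57024.

Therefore ∬_D (11x^2 + 11y^2) dx dy = 57024.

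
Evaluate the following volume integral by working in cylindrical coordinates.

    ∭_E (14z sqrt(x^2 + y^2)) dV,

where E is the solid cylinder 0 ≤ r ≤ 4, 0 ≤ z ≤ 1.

In cylindrical coordinates, x = r cos(θ), y = r sin(θ), z = z, and dV = r dr dθ dz.

The integrand becomes 14r z, so

    ∭_E (14z sqrt(x^2 + y^2)) dV = ∫_{0}^{2π} ∫_{0}^{4} ∫_{0}^{1} (14r z) · r dz dr dθ.

Inner (z): 7r^2.
Middle (r from 0 to 4): 448/3.
Outer (θ): 896π/3.

Therefore the triple integral equals 896π/3.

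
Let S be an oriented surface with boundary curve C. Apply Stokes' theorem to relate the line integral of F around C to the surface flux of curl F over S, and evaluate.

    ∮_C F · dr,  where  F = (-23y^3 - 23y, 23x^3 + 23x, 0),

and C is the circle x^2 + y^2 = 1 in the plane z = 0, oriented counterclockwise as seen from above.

Let S be the flat disk x^2 + y^2 ≤ 1 in the plane z = 0, with upward unit normal n̂ = ẑ. By Stokes' theorem,

    ∮_C F · dr = ∬_S (∇ × F) · n̂ dS = ∬_D (curl F)_z dA,

where D is the disk x^2 + y^2 ≤ 1.

Compute the curl of F = (-23y^3 - 23y, 23x^3 + 23x, 0):
    (∇ × F)_x = ∂F_z/∂y - ∂F_y/∂z = 0,
    (∇ × F)_y = ∂F_x/∂z - ∂F_z/∂x = 0,
    (∇ × F)_z = ∂F_y/∂x - ∂F_x/∂y = 69x^2 + 69y^2 + 46.

On z = 0, (curl F)_z = 69x^2 + 69y^2 + 46.

Convert to polar (x = r cos θ, y = r sin θ, dA = r dr dθ); the integrand becomes 69r^2 + 46, so

    ∬_D (curl F)_z dA = ∫_0^{2π} ∫_0^{1} (69r^2 + 46) · r dr dθ.

Inner (r from 0 to 1): 161/4.
Outer (θ from 0 to 2π): 161π/2.

Therefore ∮_C F · dr = 161π/2.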